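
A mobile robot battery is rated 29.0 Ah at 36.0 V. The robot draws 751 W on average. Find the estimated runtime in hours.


E = 29.0*36.0 = 1044.0000 Wh
t = E/P = 1044.0000/751 = 1.3901

1.3901 hours


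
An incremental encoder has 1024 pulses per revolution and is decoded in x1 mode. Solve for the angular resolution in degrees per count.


resolution = 360 / (PPR * 1) = 360 / 1024 = 0.3516

0.3516 degrees


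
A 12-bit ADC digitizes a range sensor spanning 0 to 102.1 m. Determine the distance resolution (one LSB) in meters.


res = range / 2^n = 102.1/2^12 = 102.1/4096 = 0.0249

0.0249 m


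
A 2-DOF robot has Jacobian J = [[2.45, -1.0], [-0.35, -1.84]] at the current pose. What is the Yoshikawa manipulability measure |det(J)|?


det(J) = 2.45*-1.84 - (-1.0)*(-0.35) = -4.8580
|det(J)| = 4.8580

4.8580


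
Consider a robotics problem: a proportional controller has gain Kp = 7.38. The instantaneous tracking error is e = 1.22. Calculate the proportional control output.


u_P = Kp * e = 7.38 * 1.22 = 9.0036

9.0036


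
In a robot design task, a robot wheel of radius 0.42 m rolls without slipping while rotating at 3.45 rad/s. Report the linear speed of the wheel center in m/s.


v = omega * r = 3.45 * 0.42 = 1.4490

1.4490 m/s


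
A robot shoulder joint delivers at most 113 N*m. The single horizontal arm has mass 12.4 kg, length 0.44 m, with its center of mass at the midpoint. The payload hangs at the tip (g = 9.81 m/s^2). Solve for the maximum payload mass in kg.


tau_arm = m_arm*g*(L/2) = 12.4*9.81*0.44/2 = 26.7617 N*m
tau_payload = tau_max - tau_arm = 113 - 26.7617 = 86.2383
m_payload = tau_payload / (g*L) = 86.2383 / (9.81*0.44) = 19.9792

19.9792 kg


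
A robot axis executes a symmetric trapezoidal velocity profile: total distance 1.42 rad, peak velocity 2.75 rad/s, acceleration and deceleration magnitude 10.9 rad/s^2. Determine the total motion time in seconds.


t_acc = v/a = 2.75/10.9 = 0.252294 s
d_acc = v^2/(2a) = 0.346904 rad (each ramp)
d_cruise = 1.42 - 2*0.346904 = 0.726192 rad
t_cruise = 0.726192/2.75 = 0.264070 s
t_total = 2*0.252294 + 0.264070 = 0.7687

0.7687 s


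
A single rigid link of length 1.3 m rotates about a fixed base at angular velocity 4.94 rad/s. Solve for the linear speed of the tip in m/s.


v = L*omega = 1.3 * 4.94 = 6.4220

6.4220 m/s


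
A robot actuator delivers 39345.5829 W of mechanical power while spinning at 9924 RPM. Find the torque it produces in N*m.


omega = 9924 * 2*pi/60 = 1039.238850 rad/s
tau = P / omega = 39345.5829 / 1039.238850 = 37.8600

37.8600 N*m


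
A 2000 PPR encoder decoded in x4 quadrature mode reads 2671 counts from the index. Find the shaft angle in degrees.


angle = counts * 360 / (PPR*4) = 2671 * 360 / 8000 = 120.1950

120.1950 degrees


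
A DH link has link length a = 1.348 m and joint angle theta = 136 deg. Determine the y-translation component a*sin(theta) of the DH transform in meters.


a*sin(theta) = 1.348*sin(136 deg) = 0.9364

0.9364 m


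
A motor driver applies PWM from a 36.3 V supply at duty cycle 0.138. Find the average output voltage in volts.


V_avg = V_supply * D = 36.3*0.138 = 5.0094

5.0094 V


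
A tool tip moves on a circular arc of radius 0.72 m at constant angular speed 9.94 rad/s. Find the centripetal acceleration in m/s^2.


a_c = omega^2 * r = 9.94^2 * 0.72 = 71.1386

71.1386 m/s^2


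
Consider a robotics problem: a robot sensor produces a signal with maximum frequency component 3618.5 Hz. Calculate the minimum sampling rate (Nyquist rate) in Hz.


f_s,min = 2*f_max = 2*3618.5 = 7237.0000

7237.0000 Hz


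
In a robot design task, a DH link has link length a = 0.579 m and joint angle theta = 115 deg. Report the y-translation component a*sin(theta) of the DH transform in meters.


a*sin(theta) = 0.579*sin(115 deg) = 0.5248

0.5248 m


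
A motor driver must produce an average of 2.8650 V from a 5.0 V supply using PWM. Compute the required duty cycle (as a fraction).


D = V_avg/V_supply = 2.8650/5.0 = 0.5730

0.5730


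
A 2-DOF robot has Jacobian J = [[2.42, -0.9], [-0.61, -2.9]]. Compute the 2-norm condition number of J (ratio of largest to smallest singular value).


JJ^T eigenvalues: trace(JJ^T) = 15.4485, det(JJ^T) = det(J)^2 = 57.25948900
s_max^2 = (15.4485 + sqrt(9.61819625))/2 = 9.27491085
s_min^2 = (15.4485 - sqrt(9.61819625))/2 = 6.17358915
kappa = s_max/s_min = sqrt(9.27491085/6.17358915) = 1.2257

1.2257


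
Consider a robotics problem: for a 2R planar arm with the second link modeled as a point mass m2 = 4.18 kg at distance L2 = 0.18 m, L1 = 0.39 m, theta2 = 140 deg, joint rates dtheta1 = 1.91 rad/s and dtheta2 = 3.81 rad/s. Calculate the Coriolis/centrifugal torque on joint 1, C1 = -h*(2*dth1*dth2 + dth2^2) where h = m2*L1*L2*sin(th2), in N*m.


h = m2*L1*L2*sin(th2) = 4.18*0.39*0.18*sin(140 deg) = 0.188617
C1 = -h*(2*1.91*3.81 + 3.81^2) = -0.188617*29.0703 = -5.4832

-5.4832 N*m


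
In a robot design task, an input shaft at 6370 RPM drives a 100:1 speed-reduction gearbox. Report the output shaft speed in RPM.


omega_out = omega_in / N = 6370 / 100 = 63.7000

63.7000 RPM


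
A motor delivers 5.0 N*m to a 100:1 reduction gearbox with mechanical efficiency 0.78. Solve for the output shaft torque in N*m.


tau_out = tau_in * N * eta = 5.0 * 100 * 0.78 = 390.0000

390.0000 N*m


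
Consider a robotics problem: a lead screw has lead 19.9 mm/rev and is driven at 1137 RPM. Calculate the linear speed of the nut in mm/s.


v = lead * (RPM/60) = 19.9*1137/60 = 377.1050

377.1050 mm/s


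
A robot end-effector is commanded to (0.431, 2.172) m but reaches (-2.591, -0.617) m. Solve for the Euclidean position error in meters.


dx = -2.591 - (0.431) = -3.0220, dy = -0.617 - (2.172) = -2.7890
err = sqrt(9.132484 + 7.778521) = 4.1123

4.1123 m


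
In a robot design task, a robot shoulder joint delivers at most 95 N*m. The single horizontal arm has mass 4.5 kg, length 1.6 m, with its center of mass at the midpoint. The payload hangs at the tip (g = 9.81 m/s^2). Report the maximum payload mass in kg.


tau_arm = m_arm*g*(L/2) = 4.5*9.81*1.6/2 = 35.3160 N*m
tau_payload = tau_max - tau_arm = 95 - 35.3160 = 59.6840
m_payload = tau_payload / (g*L) = 59.6840 / (9.81*1.6) = 3.8025

3.8025 kg


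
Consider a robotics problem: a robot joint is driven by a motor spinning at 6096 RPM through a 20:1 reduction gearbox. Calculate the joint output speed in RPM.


omega_joint = omega_motor / N = 6096 / 20 = 304.8000

304.8000 RPM


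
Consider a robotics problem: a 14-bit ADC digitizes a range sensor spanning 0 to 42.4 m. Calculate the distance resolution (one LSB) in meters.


res = range / 2^n = 42.4/2^14 = 42.4/16384 = 0.0026

0.0026 m


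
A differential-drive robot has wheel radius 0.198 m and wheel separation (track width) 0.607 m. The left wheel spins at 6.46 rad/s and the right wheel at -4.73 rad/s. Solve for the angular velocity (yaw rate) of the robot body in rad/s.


omega = r*(wR - wL)/L = 0.198*(-4.73 - (6.46))/0.607 = -3.6501

-3.6501 rad/s


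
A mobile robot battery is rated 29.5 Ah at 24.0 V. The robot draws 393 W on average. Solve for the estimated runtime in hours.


E = 29.5*24.0 = 708.0000 Wh
t = E/P = 708.0000/393 = 1.8015

1.8015 hours


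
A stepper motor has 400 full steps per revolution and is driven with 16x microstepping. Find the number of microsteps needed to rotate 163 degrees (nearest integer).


step_size = 360/(400*16) = 360/6400 = 0.056250 deg
n = 163/(360/6400) = 163*6400/360 = 2897.7778 -> 2898

2898 steps


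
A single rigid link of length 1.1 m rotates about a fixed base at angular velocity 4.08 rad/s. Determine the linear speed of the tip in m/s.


v = L*omega = 1.1 * 4.08 = 4.4880

4.4880 m/s


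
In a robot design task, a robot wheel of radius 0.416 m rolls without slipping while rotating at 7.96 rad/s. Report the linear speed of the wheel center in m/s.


v = omega * r = 7.96 * 0.416 = 3.3114

3.3114 m/s


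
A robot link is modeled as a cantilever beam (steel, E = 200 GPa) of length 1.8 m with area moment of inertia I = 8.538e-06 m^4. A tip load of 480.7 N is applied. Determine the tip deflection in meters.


delta = F*L^3/(3*E*I) = 480.7*1.8^3/(3*2.000e+11*8.538e-06)
      = 2803.4424/5122800 = 5.4725e-04

5.4725e-04 m


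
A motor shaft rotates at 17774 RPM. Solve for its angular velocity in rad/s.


omega = 17774 * 2*pi/60 = 1861.2889

1861.2889 rad/s


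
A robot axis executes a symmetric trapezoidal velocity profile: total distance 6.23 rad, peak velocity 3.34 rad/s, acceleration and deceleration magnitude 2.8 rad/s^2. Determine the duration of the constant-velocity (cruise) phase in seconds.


t_acc = v/a = 1.192857 s, d_acc = v^2/(2a) = 1.992071 rad each
d_cruise = 6.23 - 2*1.992071 = 2.245858 rad
t_cruise = d_cruise/v = 2.245858/3.34 = 0.6724

0.6724 s


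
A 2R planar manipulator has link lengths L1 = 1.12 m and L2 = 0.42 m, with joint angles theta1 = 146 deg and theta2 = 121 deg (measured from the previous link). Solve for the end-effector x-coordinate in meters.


x = L1*cos(th1) + L2*cos(th1+th2) = 1.12*cos(146 deg) + 0.42*cos(267 deg) = -0.9505

-0.9505 m


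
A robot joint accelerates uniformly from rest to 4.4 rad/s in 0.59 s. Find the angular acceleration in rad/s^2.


alpha = delta_omega / t = 4.4 / 0.59 = 7.4576

7.4576 rad/s^2


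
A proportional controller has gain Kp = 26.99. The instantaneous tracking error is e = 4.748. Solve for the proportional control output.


u_P = Kp * e = 26.99 * 4.748 = 128.1485

128.1485


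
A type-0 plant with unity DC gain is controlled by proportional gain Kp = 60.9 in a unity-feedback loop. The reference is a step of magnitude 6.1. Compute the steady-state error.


e_ss = R/(1 + Kp) = 6.1/(1 + 60.9) = 6.1/61.9000 = 0.0985

0.0985


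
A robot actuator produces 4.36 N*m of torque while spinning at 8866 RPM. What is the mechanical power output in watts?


omega = 8866 * 2*pi/60 = 928.445349 rad/s
P = tau * omega = 4.36 * 928.445349 = 4048.0217

4048.0217 W


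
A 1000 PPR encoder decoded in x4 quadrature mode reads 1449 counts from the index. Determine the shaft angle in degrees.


angle = counts * 360 / (PPR*4) = 1449 * 360 / 4000 = 130.4100

130.4100 degrees


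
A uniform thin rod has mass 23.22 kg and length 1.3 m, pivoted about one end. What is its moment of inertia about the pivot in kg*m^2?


I = (1/3)*m*L^2 = (1/3)*23.22*1.3^2 = 13.0806

13.0806 kg*m^2


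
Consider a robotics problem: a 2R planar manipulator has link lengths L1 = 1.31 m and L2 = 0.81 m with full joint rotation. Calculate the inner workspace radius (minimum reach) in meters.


r_min = |L1 - L2| = |1.31 - 0.81| = 0.5000

0.5000 m


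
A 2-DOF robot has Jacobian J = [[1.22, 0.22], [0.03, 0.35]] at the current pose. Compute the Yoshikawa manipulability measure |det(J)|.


det(J) = 1.22*0.35 - (0.22)*(0.03) = 0.4204
|det(J)| = 0.4204

0.4204


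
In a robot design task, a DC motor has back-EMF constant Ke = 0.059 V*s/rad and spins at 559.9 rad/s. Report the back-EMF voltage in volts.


V_emf = Ke * omega = 0.059*559.9 = 33.0341

33.0341 V


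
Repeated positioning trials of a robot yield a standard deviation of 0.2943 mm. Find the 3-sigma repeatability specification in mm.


repeatability = 3*sigma = 3*0.2943 = 0.8829

0.8829 mm


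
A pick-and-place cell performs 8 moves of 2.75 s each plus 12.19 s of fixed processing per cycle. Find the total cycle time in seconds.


T = 8*2.75 + 12.19 = 34.1900

34.1900 s


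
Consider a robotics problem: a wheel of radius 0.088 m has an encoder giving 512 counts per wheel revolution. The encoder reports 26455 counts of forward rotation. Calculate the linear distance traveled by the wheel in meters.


revs = 26455/512 = 51.669922
d = revs * 2*pi*r = 51.669922 * 2*pi*0.088 = 28.5693

28.5693 m


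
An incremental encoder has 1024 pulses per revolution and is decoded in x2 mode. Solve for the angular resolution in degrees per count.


resolution = 360 / (PPR * 2) = 360 / 2048 = 0.1758

0.1758 degrees


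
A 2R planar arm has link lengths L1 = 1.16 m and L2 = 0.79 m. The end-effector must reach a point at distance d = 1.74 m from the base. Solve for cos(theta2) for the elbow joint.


cos(th2) = (d^2 - L1^2 - L2^2)/(2*L1*L2) = (1.74^2 - 1.16^2 - 0.79^2)/(2*1.16*0.79) = 0.5772

0.5772


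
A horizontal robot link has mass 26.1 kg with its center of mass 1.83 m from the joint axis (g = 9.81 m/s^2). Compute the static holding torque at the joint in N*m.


tau = m*g*L = 26.1 * 9.81 * 1.83 = 468.5550

468.5550 N*m


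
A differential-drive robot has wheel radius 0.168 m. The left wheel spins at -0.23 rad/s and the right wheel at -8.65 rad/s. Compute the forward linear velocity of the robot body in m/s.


v = r*(wR + wL)/2 = 0.168*(-8.65 + -0.23)/2 = -0.7459

-0.7459 m/s


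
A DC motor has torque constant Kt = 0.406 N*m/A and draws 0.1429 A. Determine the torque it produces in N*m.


tau = Kt * I = 0.406*0.1429 = 0.0580

0.0580 N*m


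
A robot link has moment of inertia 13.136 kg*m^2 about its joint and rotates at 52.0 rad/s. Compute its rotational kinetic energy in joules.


KE = (1/2)*I*omega^2 = 0.5*13.136*52.0^2 = 17759.8720

17759.8720 J


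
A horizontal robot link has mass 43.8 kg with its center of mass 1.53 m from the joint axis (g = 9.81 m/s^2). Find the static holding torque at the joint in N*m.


tau = m*g*L = 43.8 * 9.81 * 1.53 = 657.4073

657.4073 N*m


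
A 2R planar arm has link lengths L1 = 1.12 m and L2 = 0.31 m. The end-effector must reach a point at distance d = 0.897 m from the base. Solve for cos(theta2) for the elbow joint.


cos(th2) = (d^2 - L1^2 - L2^2)/(2*L1*L2) = (0.897^2 - 1.12^2 - 0.31^2)/(2*1.12*0.31) = -0.7861

-0.7861


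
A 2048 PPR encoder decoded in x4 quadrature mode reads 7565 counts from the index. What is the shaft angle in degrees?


angle = counts * 360 / (PPR*4) = 7565 * 360 / 8192 = 332.4463

332.4463 degrees


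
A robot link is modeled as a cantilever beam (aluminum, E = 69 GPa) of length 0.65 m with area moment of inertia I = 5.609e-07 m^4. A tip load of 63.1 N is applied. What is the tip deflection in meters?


delta = F*L^3/(3*E*I) = 63.1*0.65^3/(3*6.900e+10*5.609e-07)
      = 17.3288375/116106.3 = 1.4925e-04

1.4925e-04 m


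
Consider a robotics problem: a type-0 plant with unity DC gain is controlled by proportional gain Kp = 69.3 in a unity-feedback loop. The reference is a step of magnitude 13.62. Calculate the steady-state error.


e_ss = R/(1 + Kp) = 13.62/(1 + 69.3) = 13.62/70.3000 = 0.1937

0.1937


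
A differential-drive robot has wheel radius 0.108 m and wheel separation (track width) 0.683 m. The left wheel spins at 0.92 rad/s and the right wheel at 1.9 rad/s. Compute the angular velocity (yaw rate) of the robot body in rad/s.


omega = r*(wR - wL)/L = 0.108*(1.9 - (0.92))/0.683 = 0.1550

0.1550 rad/s


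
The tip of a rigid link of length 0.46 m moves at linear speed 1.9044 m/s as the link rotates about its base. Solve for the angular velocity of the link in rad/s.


omega = v / L = 1.9044 / 0.46 = 4.1400

4.1400 rad/s


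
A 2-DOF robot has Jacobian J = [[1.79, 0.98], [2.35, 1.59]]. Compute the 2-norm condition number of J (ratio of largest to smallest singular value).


JJ^T eigenvalues: trace(JJ^T) = 12.2151, det(JJ^T) = det(J)^2 = 0.29495761
s_max^2 = (12.2151 + sqrt(148.02883757))/2 = 12.19090511
s_min^2 = (12.2151 - sqrt(148.02883757))/2 = 0.02419489
kappa = s_max/s_min = sqrt(12.19090511/0.02419489) = 22.4469

22.4469


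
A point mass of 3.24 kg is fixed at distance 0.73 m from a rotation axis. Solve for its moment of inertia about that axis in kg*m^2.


I = m*r^2 = 3.24*0.73^2 = 1.7266

1.7266 kg*m^2


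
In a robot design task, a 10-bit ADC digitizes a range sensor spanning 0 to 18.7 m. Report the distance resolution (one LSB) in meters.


res = range / 2^n = 18.7/2^10 = 18.7/1024 = 0.0183

0.0183 m


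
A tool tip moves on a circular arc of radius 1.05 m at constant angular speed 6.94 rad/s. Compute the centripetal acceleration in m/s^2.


a_c = omega^2 * r = 6.94^2 * 1.05 = 50.5718

50.5718 m/s^2


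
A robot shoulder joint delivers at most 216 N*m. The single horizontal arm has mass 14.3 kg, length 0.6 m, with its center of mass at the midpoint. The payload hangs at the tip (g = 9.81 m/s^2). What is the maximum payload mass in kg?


tau_arm = m_arm*g*(L/2) = 14.3*9.81*0.6/2 = 42.0849 N*m
tau_payload = tau_max - tau_arm = 216 - 42.0849 = 173.9151
m_payload = tau_payload / (g*L) = 173.9151 / (9.81*0.6) = 29.5472

29.5472 kg


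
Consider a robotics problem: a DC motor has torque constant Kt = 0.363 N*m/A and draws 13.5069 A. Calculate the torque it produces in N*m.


tau = Kt * I = 0.363*13.5069 = 4.9030

4.9030 N*m


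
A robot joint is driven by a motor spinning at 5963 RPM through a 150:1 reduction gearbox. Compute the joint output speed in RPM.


omega_joint = omega_motor / N = 5963 / 150 = 39.7533

39.7533 RPM


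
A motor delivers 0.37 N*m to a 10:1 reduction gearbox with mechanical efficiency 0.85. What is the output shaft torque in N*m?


tau_out = tau_in * N * eta = 0.37 * 10 * 0.85 = 3.1450

3.1450 N*m


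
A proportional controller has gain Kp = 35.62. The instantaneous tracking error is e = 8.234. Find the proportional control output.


u_P = Kp * e = 35.62 * 8.234 = 293.2951

293.2951


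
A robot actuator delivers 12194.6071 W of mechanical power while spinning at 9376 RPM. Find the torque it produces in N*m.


omega = 9376 * 2*pi/60 = 981.852424 rad/s
tau = P / omega = 12194.6071 / 981.852424 = 12.4200

12.4200 N*m


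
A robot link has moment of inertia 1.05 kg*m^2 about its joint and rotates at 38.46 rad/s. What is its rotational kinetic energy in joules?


KE = (1/2)*I*omega^2 = 0.5*1.05*38.46^2 = 776.5651

776.5651 J


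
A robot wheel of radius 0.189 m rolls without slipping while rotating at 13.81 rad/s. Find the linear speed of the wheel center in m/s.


v = omega * r = 13.81 * 0.189 = 2.6101

2.6101 m/s


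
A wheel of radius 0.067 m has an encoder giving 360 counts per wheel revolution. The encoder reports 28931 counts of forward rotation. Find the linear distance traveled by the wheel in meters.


revs = 28931/360 = 80.363889
d = revs * 2*pi*r = 80.363889 * 2*pi*0.067 = 33.8311

33.8311 m


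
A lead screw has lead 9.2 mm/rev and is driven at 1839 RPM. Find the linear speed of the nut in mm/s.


v = lead * (RPM/60) = 9.2*1839/60 = 281.9800

281.9800 mm/s


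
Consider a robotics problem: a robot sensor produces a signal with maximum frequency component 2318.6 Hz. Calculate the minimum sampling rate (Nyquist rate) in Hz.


f_s,min = 2*f_max = 2*2318.6 = 4637.2000

4637.2000 Hz


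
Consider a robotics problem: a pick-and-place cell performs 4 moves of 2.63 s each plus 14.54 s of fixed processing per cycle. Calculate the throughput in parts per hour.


T_cycle = 4*2.63 + 14.54 = 25.0600 s
rate = 3600/T = 143.6552

143.6552 parts/hour


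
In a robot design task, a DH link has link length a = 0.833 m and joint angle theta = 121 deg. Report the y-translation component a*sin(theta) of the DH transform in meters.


a*sin(theta) = 0.833*sin(121 deg) = 0.7140

0.7140 m


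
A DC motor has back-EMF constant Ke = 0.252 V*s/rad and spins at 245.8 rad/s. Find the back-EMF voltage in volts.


V_emf = Ke * omega = 0.252*245.8 = 61.9416

61.9416 V


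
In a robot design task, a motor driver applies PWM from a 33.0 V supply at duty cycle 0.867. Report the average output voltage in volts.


V_avg = V_supply * D = 33.0*0.867 = 28.6110

28.6110 V


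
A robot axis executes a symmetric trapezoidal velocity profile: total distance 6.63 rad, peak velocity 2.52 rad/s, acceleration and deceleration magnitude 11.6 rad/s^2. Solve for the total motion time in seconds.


t_acc = v/a = 2.52/11.6 = 0.217241 s
d_acc = v^2/(2a) = 0.273724 rad (each ramp)
d_cruise = 6.63 - 2*0.273724 = 6.082552 rad
t_cruise = 6.082552/2.52 = 2.413711 s
t_total = 2*0.217241 + 2.413711 = 2.8482

2.8482 s


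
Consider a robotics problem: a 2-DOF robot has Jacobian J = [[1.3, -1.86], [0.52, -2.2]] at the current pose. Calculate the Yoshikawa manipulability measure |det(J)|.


det(J) = 1.3*-2.2 - (-1.86)*(0.52) = -1.8928
|det(J)| = 1.8928

1.8928


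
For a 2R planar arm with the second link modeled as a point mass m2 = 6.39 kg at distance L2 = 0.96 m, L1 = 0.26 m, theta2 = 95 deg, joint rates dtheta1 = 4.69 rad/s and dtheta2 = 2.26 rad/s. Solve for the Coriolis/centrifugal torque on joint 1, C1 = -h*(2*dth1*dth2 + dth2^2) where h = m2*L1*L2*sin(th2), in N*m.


h = m2*L1*L2*sin(th2) = 6.39*0.26*0.96*sin(95 deg) = 1.588875
C1 = -h*(2*4.69*2.26 + 2.26^2) = -1.588875*26.3064 = -41.7976

-41.7976 N*m


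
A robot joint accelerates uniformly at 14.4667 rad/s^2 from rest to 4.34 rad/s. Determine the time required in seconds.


t = delta_omega / alpha = 4.34 / 14.4667 = 0.3000

0.3000 s


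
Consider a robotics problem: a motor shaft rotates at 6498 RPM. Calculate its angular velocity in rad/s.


omega = 6498 * 2*pi/60 = 680.4690

680.4690 rad/s


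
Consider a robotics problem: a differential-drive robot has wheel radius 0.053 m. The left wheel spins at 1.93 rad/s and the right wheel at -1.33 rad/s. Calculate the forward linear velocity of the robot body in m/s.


v = r*(wR + wL)/2 = 0.053*(-1.33 + 1.93)/2 = 0.0159

0.0159 m/s


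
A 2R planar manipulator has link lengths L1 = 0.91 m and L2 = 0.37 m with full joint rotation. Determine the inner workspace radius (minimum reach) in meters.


r_min = |L1 - L2| = |0.91 - 0.37| = 0.5400

0.5400 m


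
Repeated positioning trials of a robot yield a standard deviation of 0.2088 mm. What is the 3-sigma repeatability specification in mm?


repeatability = 3*sigma = 3*0.2088 = 0.6264

0.6264 mm


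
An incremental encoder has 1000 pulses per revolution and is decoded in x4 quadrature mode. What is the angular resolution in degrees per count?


resolution = 360 / (PPR * 4) = 360 / 4000 = 0.0900

0.0900 degrees


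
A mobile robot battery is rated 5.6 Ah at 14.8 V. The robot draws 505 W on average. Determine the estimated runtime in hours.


E = 5.6*14.8 = 82.8800 Wh
t = E/P = 82.8800/505 = 0.1641

0.1641 hours


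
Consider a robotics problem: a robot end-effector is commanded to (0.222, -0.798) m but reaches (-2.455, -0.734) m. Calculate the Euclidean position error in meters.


dx = -2.455 - (0.222) = -2.6770, dy = -0.734 - (-0.798) = 0.0640
err = sqrt(7.166329 + 0.004096) = 2.6778

2.6778 m


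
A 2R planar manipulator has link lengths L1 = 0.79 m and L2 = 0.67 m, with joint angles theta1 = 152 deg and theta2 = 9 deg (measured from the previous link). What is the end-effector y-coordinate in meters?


y = L1*sin(th1) + L2*sin(th1+th2) = 0.79*sin(152 deg) + 0.67*sin(161 deg) = 0.5890

0.5890 m


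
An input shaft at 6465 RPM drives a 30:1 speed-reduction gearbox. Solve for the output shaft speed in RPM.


omega_out = omega_in / N = 6465 / 30 = 215.5000

215.5000 RPM


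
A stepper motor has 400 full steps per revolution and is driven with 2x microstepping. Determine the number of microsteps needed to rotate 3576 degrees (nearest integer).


step_size = 360/(400*2) = 360/800 = 0.450000 deg
n = 3576/(360/800) = 3576*800/360 = 7946.6667 -> 7947

7947 steps


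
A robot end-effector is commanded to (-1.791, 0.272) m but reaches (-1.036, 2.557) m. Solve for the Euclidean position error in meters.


dx = -1.036 - (-1.791) = 0.7550, dy = 2.557 - (0.272) = 2.2850
err = sqrt(0.570025 + 5.221225) = 2.4065

2.4065 m


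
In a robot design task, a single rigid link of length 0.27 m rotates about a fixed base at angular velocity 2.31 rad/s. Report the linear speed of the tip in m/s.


v = L*omega = 0.27 * 2.31 = 0.6237

0.6237 m/s


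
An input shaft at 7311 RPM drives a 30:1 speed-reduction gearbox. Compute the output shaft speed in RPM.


omega_out = omega_in / N = 7311 / 30 = 243.7000

243.7000 RPM


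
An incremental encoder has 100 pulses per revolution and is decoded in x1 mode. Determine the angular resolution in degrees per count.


resolution = 360 / (PPR * 1) = 360 / 100 = 3.6000

3.6000 degrees


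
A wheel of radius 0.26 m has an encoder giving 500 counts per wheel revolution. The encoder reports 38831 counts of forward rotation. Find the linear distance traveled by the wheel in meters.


revs = 38831/500 = 77.662000
d = revs * 2*pi*r = 77.662000 * 2*pi*0.26 = 126.8708

126.8708 m


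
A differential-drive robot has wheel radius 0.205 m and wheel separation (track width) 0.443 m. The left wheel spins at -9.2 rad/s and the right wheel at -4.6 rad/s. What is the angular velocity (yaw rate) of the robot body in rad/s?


omega = r*(wR - wL)/L = 0.205*(-4.6 - (-9.2))/0.443 = 2.1287

2.1287 rad/s


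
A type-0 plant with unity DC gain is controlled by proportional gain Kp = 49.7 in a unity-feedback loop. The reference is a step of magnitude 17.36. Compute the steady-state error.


e_ss = R/(1 + Kp) = 17.36/(1 + 49.7) = 17.36/50.7000 = 0.3424

0.3424


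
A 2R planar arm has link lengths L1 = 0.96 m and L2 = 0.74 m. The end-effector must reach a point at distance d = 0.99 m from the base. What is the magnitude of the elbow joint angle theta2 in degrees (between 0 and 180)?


cos(th2) = (d^2 - L1^2 - L2^2)/(2*L1*L2) = (0.99^2 - 0.96^2 - 0.74^2)/(2*0.96*0.74) = -0.34424268
th2 = acos(-0.34424268) = 110.1356 deg

110.1356 degrees


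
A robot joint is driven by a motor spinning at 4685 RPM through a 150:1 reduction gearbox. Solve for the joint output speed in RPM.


omega_joint = omega_motor / N = 4685 / 150 = 31.2333

31.2333 RPM


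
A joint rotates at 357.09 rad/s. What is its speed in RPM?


RPM = 357.09 * 60/(2*pi) = 3409.9583

3409.9583 RPM


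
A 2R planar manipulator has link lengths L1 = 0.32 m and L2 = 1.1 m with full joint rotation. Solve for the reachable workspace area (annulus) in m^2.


r_max = L1 + L2 = 1.4200, r_min = |L1 - L2| = 0.7800
A = pi*(r_max^2 - r_min^2) = pi*(2.0164 - 0.6084) = 4.4234

4.4234 m^2


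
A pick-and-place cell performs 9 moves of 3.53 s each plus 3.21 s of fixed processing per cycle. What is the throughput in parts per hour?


T_cycle = 9*3.53 + 3.21 = 34.9800 s
rate = 3600/T = 102.9160

102.9160 parts/hour


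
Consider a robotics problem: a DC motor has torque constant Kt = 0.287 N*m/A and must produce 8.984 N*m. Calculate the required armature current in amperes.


I = tau / Kt = 8.984/0.287 = 31.3031

31.3031 A


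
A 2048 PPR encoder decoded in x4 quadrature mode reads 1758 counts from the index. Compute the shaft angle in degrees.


angle = counts * 360 / (PPR*4) = 1758 * 360 / 8192 = 77.2559

77.2559 degrees


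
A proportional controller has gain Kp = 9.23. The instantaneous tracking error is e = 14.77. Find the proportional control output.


u_P = Kp * e = 9.23 * 14.77 = 136.3271

136.3271


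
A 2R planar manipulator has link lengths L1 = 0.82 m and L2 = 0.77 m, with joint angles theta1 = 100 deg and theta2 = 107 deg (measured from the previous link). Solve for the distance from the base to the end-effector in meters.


x = L1*cos(th1) + L2*cos(th1+th2) = -0.828467
y = L1*sin(th1) + L2*sin(th1+th2) = 0.457970
d = sqrt(x^2 + y^2) = sqrt(0.686358 + 0.209737) = 0.9466

0.9466 m


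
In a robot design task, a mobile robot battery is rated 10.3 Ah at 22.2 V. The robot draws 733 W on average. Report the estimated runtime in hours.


E = 10.3*22.2 = 228.6600 Wh
t = E/P = 228.6600/733 = 0.3120

0.3120 hours


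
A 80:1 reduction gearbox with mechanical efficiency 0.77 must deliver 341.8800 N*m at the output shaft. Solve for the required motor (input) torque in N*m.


tau_in = tau_out / (N * eta) = 341.8800 / (80 * 0.77) = 5.5500

5.5500 N*m


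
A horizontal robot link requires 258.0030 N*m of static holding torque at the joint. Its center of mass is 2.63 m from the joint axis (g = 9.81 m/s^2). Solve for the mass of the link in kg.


m = tau / (g*L) = 258.0030 / (9.81 * 2.63) = 10.0000

10.0000 kg


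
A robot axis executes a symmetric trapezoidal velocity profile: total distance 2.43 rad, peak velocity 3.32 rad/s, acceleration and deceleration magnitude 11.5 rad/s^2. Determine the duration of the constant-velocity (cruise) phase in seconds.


t_acc = v/a = 0.288696 s, d_acc = v^2/(2a) = 0.479235 rad each
d_cruise = 2.43 - 2*0.479235 = 1.471530 rad
t_cruise = d_cruise/v = 1.471530/3.32 = 0.4432

0.4432 s


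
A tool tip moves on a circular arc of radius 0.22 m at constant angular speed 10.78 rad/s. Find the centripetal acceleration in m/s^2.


a_c = omega^2 * r = 10.78^2 * 0.22 = 25.5658

25.5658 m/s^2


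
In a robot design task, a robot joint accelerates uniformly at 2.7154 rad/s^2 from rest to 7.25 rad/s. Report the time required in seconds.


t = delta_omega / alpha = 7.25 / 2.7154 = 2.6700

2.6700 s


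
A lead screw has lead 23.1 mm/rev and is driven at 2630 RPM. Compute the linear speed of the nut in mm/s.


v = lead * (RPM/60) = 23.1*2630/60 = 1012.5500

1012.5500 mm/s


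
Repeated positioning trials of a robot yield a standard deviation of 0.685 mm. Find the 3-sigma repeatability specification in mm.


repeatability = 3*sigma = 3*0.685 = 2.0550

2.0550 mm


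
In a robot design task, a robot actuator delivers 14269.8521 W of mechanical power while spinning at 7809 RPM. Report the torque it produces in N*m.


omega = 7809 * 2*pi/60 = 817.756568 rad/s
tau = P / omega = 14269.8521 / 817.756568 = 17.4500

17.4500 N*m


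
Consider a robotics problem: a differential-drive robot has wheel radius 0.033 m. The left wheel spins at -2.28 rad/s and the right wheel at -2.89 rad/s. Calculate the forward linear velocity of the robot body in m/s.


v = r*(wR + wL)/2 = 0.033*(-2.89 + -2.28)/2 = -0.0853

-0.0853 m/s


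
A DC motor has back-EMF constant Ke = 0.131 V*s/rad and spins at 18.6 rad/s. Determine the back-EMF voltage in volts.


V_emf = Ke * omega = 0.131*18.6 = 2.4366

2.4366 V


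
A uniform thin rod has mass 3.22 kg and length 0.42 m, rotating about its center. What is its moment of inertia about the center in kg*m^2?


I = (1/12)*m*L^2 = (1/12)*3.22*0.42^2 = 0.0473

0.0473 kg*m^2


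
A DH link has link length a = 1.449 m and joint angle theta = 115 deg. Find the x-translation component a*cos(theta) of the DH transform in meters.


a*cos(theta) = 1.449*cos(115 deg) = -0.6124

-0.6124 m


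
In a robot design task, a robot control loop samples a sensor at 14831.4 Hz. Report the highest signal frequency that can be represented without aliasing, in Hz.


f_max = f_s/2 = 14831.4/2 = 7415.7000

7415.7000 Hz


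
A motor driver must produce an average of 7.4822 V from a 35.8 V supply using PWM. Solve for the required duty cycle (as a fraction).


D = V_avg/V_supply = 7.4822/35.8 = 0.2090

0.2090


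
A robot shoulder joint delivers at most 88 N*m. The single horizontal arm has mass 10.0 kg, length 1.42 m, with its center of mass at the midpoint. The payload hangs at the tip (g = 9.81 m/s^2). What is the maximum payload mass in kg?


tau_arm = m_arm*g*(L/2) = 10.0*9.81*1.42/2 = 69.6510 N*m
tau_payload = tau_max - tau_arm = 88 - 69.6510 = 18.3490
m_payload = tau_payload / (g*L) = 18.3490 / (9.81*1.42) = 1.3172

1.3172 kg


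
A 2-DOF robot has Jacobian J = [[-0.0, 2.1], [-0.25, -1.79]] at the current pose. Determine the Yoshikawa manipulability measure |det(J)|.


det(J) = -0.0*-1.79 - (2.1)*(-0.25) = 0.5250
|det(J)| = 0.5250

0.5250


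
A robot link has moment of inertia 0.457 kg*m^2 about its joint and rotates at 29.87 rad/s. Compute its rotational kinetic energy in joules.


KE = (1/2)*I*omega^2 = 0.5*0.457*29.87^2 = 203.8716

203.8716 J


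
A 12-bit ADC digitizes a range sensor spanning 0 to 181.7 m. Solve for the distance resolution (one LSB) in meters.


res = range / 2^n = 181.7/2^12 = 181.7/4096 = 0.0444

0.0444 m


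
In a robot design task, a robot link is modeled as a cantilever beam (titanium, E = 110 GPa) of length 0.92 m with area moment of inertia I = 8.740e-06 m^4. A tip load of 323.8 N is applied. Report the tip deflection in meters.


delta = F*L^3/(3*E*I) = 323.8*0.92^3/(3*1.100e+11*8.740e-06)
      = 252.1391744/2884200 = 8.7421e-05

8.7421e-05 m


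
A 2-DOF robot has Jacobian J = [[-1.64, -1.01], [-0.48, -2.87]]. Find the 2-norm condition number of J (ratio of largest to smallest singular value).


JJ^T eigenvalues: trace(JJ^T) = 12.1770, det(JJ^T) = det(J)^2 = 17.82528400
s_max^2 = (12.1770 + sqrt(76.97819300))/2 = 10.47536087
s_min^2 = (12.1770 - sqrt(76.97819300))/2 = 1.70163913
kappa = s_max/s_min = sqrt(10.47536087/1.70163913) = 2.4811

2.4811


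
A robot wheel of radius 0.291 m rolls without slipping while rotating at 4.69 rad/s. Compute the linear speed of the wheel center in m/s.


v = omega * r = 4.69 * 0.291 = 1.3648

1.3648 m/s


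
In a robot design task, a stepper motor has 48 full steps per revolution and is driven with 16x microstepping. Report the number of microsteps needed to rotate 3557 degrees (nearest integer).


step_size = 360/(48*16) = 360/768 = 0.468750 deg
n = 3557/(360/768) = 3557*768/360 = 7588.2667 -> 7588

7588 steps


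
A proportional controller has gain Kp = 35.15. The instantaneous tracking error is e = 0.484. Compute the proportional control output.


u_P = Kp * e = 35.15 * 0.484 = 17.0126

17.0126


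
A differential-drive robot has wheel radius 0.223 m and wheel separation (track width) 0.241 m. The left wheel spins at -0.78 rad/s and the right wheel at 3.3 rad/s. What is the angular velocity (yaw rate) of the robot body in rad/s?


omega = r*(wR - wL)/L = 0.223*(3.3 - (-0.78))/0.241 = 3.7753

3.7753 rad/s


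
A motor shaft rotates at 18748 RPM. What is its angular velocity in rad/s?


omega = 18748 * 2*pi/60 = 1963.2860

1963.2860 rad/s


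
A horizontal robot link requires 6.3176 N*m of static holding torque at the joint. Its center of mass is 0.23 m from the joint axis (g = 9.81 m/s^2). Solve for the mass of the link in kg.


m = tau / (g*L) = 6.3176 / (9.81 * 0.23) = 2.8000

2.8000 kg


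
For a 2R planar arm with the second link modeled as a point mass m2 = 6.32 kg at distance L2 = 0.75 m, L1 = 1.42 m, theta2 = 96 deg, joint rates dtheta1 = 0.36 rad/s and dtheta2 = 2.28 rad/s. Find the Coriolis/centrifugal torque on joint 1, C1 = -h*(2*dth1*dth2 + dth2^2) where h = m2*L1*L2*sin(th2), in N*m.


h = m2*L1*L2*sin(th2) = 6.32*1.42*0.75*sin(96 deg) = 6.693928
C1 = -h*(2*0.36*2.28 + 2.28^2) = -6.693928*6.8400 = -45.7865

-45.7865 N*m


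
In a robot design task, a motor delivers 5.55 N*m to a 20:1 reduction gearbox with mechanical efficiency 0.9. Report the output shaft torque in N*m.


tau_out = tau_in * N * eta = 5.55 * 20 * 0.9 = 99.9000

99.9000 N*m


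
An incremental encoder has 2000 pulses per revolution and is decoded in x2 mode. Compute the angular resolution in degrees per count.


resolution = 360 / (PPR * 2) = 360 / 4000 = 0.0900

0.0900 degrees


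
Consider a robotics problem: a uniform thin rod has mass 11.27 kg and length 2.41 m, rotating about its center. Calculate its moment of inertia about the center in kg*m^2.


I = (1/12)*m*L^2 = (1/12)*11.27*2.41^2 = 5.4548

5.4548 kg*m^2


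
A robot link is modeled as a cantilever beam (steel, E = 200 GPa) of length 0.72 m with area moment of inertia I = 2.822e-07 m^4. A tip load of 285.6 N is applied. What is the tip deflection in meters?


delta = F*L^3/(3*E*I) = 285.6*0.72^3/(3*2.000e+11*2.822e-07)
      = 106.5996288/169320 = 6.2957e-04

6.2957e-04 m


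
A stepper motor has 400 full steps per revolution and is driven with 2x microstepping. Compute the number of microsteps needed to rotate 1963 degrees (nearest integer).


step_size = 360/(400*2) = 360/800 = 0.450000 deg
n = 1963/(360/800) = 1963*800/360 = 4362.2222 -> 4362

4362 steps


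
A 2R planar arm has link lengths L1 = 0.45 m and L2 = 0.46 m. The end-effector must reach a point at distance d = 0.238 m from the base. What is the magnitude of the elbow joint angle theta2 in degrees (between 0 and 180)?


cos(th2) = (d^2 - L1^2 - L2^2)/(2*L1*L2) = (0.238^2 - 0.45^2 - 0.46^2)/(2*0.45*0.46) = -0.86342029
th2 = acos(-0.86342029) = 149.7028 deg

149.7028 degrees


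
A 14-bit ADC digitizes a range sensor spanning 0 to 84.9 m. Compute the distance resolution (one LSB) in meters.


res = range / 2^n = 84.9/2^14 = 84.9/16384 = 0.0052

0.0052 m


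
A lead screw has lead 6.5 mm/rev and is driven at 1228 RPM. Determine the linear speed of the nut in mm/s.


v = lead * (RPM/60) = 6.5*1228/60 = 133.0333

133.0333 mm/s


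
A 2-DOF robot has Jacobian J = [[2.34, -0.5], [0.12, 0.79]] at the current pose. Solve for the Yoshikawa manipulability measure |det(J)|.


det(J) = 2.34*0.79 - (-0.5)*(0.12) = 1.9086
|det(J)| = 1.9086

1.9086


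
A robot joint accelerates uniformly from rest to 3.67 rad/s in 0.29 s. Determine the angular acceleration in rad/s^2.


alpha = delta_omega / t = 3.67 / 0.29 = 12.6552

12.6552 rad/s^2


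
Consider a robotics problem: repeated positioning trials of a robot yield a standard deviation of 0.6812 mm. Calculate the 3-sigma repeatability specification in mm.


repeatability = 3*sigma = 3*0.6812 = 2.0436

2.0436 mm


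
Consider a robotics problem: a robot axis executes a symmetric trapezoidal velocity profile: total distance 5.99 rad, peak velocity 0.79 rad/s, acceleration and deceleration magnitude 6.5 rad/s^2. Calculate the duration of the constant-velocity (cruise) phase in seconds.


t_acc = v/a = 0.121538 s, d_acc = v^2/(2a) = 0.048008 rad each
d_cruise = 5.99 - 2*0.048008 = 5.893984 rad
t_cruise = d_cruise/v = 5.893984/0.79 = 7.4607

7.4607 s


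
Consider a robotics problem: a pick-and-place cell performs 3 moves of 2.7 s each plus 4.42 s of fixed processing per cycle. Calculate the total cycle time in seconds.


T = 3*2.7 + 4.42 = 12.5200

12.5200 s


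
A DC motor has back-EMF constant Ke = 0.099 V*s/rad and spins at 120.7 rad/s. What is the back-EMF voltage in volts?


V_emf = Ke * omega = 0.099*120.7 = 11.9493

11.9493 V


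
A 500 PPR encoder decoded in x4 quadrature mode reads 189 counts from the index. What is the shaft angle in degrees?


angle = counts * 360 / (PPR*4) = 189 * 360 / 2000 = 34.0200

34.0200 degrees


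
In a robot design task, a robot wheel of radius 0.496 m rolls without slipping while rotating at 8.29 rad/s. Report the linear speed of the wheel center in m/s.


v = omega * r = 8.29 * 0.496 = 4.1118

4.1118 m/s


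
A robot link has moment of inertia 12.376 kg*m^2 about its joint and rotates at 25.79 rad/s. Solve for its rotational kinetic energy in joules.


KE = (1/2)*I*omega^2 = 0.5*12.376*25.79^2 = 4115.7879

4115.7879 J


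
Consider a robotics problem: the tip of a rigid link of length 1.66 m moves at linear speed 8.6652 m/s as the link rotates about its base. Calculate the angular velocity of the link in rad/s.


omega = v / L = 8.6652 / 1.66 = 5.2200

5.2200 rad/s


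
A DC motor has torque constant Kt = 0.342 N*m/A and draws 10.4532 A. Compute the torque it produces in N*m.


tau = Kt * I = 0.342*10.4532 = 3.5750

3.5750 N*m


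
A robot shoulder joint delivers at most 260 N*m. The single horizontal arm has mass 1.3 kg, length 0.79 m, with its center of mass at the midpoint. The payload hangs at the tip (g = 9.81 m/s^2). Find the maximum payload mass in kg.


tau_arm = m_arm*g*(L/2) = 1.3*9.81*0.79/2 = 5.0374 N*m
tau_payload = tau_max - tau_arm = 260 - 5.0374 = 254.9626
m_payload = tau_payload / (g*L) = 254.9626 / (9.81*0.79) = 32.8988

32.8988 kg
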